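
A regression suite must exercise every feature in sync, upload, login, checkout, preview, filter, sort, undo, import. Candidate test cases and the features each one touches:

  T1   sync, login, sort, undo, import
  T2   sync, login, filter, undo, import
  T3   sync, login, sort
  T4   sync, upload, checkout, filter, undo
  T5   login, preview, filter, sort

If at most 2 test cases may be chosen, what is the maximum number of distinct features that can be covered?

Choosing T1, T4 covers {sync, upload, login, checkout, filter, sort, undo, import} — 8 features.
No choice of 2 test cases does better; here preview is left uncovered.

8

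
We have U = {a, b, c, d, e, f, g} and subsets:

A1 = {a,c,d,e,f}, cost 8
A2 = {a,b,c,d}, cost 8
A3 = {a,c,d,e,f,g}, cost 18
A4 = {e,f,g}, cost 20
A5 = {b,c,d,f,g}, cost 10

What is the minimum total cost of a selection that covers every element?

A1, A5 cover every element at cost 8 + 10 = 18.
Any cover uses at least 2 sets; among all covering selections none totals below 18.

18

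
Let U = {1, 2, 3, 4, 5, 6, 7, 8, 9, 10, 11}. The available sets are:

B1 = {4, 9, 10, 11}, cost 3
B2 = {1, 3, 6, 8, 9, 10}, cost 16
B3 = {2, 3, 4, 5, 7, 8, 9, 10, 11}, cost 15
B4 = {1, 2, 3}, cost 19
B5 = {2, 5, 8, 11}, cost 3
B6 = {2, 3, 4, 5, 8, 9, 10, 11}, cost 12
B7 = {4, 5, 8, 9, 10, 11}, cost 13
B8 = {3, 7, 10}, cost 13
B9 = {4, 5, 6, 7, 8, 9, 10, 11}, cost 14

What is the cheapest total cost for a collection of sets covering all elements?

B2, B3 cover every element at cost 16 + 15 = 31.
Any cover uses at least 2 sets; among all covering selections none totals below 31.
Greedy by coverage-per-cost would pick B1, B5, B2, B8 for 35 — worse than the optimum 31.

31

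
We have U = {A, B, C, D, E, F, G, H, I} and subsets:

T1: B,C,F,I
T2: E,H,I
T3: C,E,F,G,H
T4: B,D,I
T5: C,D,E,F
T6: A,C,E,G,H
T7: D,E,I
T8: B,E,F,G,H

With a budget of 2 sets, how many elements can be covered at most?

Choosing T1, T6 covers {A, B, C, E, F, G, H, I} — 8 elements.
No choice of 2 sets does better; here D is left uncovered.

8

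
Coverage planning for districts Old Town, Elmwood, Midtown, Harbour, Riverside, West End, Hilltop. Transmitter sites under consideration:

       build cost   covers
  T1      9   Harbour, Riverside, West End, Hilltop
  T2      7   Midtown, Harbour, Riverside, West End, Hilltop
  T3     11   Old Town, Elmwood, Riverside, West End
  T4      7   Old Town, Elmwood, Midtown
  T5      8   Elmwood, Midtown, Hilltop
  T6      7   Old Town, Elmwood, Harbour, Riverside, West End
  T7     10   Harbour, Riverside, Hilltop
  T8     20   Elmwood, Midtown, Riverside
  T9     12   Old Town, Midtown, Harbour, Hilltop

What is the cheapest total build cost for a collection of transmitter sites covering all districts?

14

T2, T4 cover every district at build cost 7 + 7 = 14.
Any cover uses at least 2 transmitter sites; among all covering selections none totals below 14.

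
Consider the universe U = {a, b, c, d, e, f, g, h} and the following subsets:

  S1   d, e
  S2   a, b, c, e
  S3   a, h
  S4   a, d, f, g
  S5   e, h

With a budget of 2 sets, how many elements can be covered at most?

7

Choosing S2, S4 covers {a, b, c, d, e, f, g} — 7 elements.
No choice of 2 sets does better; here h is left uncovered.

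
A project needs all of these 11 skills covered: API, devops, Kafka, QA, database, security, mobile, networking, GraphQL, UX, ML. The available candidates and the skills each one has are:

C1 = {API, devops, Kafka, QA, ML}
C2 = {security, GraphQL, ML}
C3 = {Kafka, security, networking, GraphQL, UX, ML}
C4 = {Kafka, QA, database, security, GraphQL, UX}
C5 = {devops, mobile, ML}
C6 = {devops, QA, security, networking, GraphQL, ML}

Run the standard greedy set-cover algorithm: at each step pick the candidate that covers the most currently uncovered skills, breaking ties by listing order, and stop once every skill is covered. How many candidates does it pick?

Pick 1: C3 covers 6 new skills (Kafka, security, networking, GraphQL, UX, ML).
Pick 2: C1 covers 3 new skills (API, devops, QA).
Pick 3: C4 covers 1 new skills (database).
Pick 4: C5 covers 1 new skills (mobile).
Greedy uses 4 candidates.

4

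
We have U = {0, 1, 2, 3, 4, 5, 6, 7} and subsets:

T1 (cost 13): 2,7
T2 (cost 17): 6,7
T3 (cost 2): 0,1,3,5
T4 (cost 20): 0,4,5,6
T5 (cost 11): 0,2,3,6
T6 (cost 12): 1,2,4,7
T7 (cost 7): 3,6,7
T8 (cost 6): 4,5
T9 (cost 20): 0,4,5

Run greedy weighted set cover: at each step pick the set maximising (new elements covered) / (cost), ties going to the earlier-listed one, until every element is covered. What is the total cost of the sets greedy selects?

Pick 1: T3 adds 4 new (0, 1, 3, 5) at cost 2 (ratio 4/2).
Pick 2: T7 adds 2 new (6, 7) at cost 7 (ratio 2/7).
Pick 3: T6 adds 2 new (2, 4) at cost 12 (ratio 2/12).
Greedy total cost: 2 + 7 + 12 = 21.

21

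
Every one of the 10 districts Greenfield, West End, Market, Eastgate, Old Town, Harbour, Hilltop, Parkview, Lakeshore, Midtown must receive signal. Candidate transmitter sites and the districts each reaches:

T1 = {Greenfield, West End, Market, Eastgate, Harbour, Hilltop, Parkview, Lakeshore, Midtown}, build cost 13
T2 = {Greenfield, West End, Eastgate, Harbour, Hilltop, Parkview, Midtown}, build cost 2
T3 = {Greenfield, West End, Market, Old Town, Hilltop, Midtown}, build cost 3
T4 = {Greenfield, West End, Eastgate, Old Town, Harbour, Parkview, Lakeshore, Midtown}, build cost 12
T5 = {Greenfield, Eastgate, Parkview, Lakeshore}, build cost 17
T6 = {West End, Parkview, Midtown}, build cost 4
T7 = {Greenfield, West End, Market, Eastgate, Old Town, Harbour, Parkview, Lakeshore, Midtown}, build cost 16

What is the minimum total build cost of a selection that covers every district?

15

T3, T4 cover every district at build cost 3 + 12 = 15.
Any cover uses at least 2 transmitter sites; among all covering selections none totals below 15.
Greedy by coverage-per-build cost would pick T2, T3, T4 for 17 — worse than the optimum 15.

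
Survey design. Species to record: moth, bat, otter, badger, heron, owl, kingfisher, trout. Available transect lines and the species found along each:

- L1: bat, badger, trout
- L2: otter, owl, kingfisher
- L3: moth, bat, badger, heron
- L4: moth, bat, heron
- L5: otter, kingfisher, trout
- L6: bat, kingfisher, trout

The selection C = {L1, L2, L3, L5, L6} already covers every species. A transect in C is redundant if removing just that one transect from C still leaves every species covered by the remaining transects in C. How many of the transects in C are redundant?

Drop L1: the rest still cover every species — redundant.
Drop L2: owl uncovered — not redundant.
Drop L3: moth, heron uncovered — not redundant.
Drop L5: the rest still cover every species — redundant.
Drop L6: the rest still cover every species — redundant.
3 redundant: L1, L5, L6.

3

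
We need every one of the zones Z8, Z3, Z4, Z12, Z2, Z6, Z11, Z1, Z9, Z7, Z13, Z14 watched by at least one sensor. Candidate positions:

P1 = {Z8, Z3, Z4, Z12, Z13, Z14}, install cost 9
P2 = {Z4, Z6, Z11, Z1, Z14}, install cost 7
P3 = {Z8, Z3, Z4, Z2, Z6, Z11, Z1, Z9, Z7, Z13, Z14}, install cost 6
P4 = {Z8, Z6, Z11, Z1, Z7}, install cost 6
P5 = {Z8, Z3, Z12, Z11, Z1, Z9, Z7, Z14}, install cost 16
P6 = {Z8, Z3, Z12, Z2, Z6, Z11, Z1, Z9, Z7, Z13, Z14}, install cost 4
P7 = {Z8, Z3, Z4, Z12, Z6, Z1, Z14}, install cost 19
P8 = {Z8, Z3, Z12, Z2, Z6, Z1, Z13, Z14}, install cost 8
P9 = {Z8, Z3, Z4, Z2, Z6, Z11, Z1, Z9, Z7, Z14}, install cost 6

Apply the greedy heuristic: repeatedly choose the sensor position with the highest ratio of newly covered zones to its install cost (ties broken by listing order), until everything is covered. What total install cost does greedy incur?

10

Pick 1: P6 adds 11 new (Z8, Z3, Z12, Z2, Z6, Z11, Z1, Z9, Z7, Z13, Z14) at install cost 4 (ratio 11/4).
Pick 2: P3 adds 1 new (Z4) at install cost 6 (ratio 1/6).
Greedy total install cost: 4 + 6 = 10.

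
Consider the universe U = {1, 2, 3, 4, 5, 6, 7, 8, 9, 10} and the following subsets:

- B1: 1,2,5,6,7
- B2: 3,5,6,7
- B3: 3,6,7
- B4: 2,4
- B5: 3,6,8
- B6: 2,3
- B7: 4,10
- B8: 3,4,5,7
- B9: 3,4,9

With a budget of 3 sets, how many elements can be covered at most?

9

Choosing B1, B5, B7 covers {1, 2, 3, 4, 5, 6, 7, 8, 10} — 9 elements.
No choice of 3 sets does better; here 9 is left uncovered.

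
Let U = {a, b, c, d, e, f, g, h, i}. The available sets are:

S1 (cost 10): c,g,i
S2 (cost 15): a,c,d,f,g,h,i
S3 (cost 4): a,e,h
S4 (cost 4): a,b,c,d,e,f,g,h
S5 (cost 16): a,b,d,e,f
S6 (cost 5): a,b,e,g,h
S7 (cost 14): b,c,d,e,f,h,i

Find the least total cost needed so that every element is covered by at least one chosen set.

S1, S4 cover every element at cost 10 + 4 = 14.
Any cover uses at least 2 sets; among all covering selections none totals below 14.

14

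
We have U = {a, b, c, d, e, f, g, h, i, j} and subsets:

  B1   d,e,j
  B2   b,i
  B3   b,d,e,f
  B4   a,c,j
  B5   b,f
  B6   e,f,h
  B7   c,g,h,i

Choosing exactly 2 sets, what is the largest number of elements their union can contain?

Choosing B3, B7 covers {b, c, d, e, f, g, h, i} — 8 elements.
No choice of 2 sets does better; here a, j are left uncovered.

8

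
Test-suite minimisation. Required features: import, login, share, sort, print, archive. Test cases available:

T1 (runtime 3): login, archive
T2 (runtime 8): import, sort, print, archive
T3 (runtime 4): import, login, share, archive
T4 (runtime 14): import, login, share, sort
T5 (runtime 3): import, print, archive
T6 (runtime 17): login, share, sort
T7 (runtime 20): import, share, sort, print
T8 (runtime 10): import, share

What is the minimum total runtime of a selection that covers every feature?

T2, T3 cover every feature at runtime 8 + 4 = 12.
Any cover uses at least 2 test cases; among all covering selections none totals below 12.
Greedy by coverage-per-runtime would pick T3, T5, T2 for 15 — worse than the optimum 12.

12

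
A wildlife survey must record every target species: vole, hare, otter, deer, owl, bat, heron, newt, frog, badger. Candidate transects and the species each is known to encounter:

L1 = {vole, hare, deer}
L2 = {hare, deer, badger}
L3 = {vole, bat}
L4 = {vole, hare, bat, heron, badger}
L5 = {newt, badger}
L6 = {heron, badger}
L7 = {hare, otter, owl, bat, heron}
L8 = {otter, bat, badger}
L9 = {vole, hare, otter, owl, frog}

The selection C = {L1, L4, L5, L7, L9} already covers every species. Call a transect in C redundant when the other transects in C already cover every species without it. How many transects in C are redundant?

2

Drop L1: deer uncovered — not redundant.
Drop L4: the rest still cover every species — redundant.
Drop L5: newt uncovered — not redundant.
Drop L7: the rest still cover every species — redundant.
Drop L9: frog uncovered — not redundant.
2 redundant: L4, L7.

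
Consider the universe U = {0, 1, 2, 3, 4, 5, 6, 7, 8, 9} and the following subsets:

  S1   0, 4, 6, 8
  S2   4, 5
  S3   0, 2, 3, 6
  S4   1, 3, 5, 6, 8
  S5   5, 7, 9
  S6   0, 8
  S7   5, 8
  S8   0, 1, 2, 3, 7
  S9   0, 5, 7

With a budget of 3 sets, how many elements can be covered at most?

10

Choosing S1, S5, S8 covers {0, 1, 2, 3, 4, 5, 6, 7, 8, 9} — 10 elements.
That is all 10 elements.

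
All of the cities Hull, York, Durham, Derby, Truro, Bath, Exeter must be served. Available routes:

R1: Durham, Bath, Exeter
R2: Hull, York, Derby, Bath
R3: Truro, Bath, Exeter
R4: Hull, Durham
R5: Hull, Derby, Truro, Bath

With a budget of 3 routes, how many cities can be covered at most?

Choosing R1, R2, R3 covers {Hull, York, Durham, Derby, Truro, Bath, Exeter} — 7 cities.
That is all 7 cities.

7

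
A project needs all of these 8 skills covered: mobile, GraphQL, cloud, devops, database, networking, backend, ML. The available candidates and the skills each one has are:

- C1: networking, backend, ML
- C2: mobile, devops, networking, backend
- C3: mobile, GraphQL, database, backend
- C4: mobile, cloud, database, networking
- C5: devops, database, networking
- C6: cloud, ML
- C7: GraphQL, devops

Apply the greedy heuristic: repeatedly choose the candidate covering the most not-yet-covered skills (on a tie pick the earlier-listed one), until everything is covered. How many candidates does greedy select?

Pick 1: C2 covers 4 new skills (mobile, devops, networking, backend).
Pick 2: C3 covers 2 new skills (GraphQL, database).
Pick 3: C6 covers 2 new skills (cloud, ML).
Greedy uses 3 candidates.

3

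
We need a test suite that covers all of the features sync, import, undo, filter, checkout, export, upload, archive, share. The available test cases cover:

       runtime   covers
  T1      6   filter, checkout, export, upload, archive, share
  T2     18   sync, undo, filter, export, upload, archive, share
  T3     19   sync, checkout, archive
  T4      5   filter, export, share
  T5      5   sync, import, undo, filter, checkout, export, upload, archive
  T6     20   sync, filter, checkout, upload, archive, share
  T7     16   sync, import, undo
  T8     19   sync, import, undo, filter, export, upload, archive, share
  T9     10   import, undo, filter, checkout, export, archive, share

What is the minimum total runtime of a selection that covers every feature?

10

T4, T5 cover every feature at runtime 5 + 5 = 10.
Any cover uses at least 2 test cases; among all covering selections none totals below 10.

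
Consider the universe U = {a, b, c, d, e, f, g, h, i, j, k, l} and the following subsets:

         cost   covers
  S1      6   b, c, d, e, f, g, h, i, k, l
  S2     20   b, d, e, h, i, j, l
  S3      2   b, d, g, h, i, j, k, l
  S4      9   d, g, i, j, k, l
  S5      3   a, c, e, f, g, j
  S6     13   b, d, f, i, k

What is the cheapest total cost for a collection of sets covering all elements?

S3, S5 cover every element at cost 2 + 3 = 5.
Any cover uses at least 2 sets; among all covering selections none totals below 5.

5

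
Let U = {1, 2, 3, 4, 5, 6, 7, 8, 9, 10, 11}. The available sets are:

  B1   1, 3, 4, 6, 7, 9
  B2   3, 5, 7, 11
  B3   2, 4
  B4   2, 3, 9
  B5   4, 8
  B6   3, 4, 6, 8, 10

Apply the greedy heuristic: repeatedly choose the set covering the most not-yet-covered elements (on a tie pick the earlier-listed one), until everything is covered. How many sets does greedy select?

Pick 1: B1 covers 6 new elements (1, 3, 4, 6, 7, 9).
Pick 2: B2 covers 2 new elements (5, 11).
Pick 3: B6 covers 2 new elements (8, 10).
Pick 4: B3 covers 1 new elements (2).
Greedy uses 4 sets.

4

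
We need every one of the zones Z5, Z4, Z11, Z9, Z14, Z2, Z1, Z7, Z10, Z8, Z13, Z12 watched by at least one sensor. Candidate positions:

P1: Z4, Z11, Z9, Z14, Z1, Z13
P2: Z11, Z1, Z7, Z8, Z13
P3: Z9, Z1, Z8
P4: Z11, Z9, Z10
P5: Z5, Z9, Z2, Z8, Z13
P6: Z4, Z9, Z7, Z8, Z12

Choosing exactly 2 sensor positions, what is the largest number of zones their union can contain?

Choosing P1, P5 covers {Z5, Z4, Z11, Z9, Z14, Z2, Z1, Z8, Z13} — 9 zones.
No choice of 2 sensor positions does better; here Z7, Z10, Z12 are left uncovered.

9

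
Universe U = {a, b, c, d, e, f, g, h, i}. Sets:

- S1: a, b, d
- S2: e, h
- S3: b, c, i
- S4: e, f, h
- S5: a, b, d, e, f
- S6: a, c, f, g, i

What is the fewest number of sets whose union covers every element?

S1, S2, S6 together cover {a, b, c, d, e, f, g, h, i} — every element.
No 2 of the 6 sets cover everything (all 15 pairs fall short), so 3 is minimum.

3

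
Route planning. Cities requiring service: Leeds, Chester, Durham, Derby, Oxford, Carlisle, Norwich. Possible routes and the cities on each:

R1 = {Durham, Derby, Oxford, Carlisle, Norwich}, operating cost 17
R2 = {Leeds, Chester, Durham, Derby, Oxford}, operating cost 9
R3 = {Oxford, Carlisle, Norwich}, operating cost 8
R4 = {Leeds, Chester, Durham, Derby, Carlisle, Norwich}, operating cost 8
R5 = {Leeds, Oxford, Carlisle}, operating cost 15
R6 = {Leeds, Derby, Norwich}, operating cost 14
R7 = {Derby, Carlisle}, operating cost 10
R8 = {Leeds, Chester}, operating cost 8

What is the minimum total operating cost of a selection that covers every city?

R3, R4 cover every city at operating cost 8 + 8 = 16.
Any cover uses at least 2 routes; among all covering selections none totals below 16.

16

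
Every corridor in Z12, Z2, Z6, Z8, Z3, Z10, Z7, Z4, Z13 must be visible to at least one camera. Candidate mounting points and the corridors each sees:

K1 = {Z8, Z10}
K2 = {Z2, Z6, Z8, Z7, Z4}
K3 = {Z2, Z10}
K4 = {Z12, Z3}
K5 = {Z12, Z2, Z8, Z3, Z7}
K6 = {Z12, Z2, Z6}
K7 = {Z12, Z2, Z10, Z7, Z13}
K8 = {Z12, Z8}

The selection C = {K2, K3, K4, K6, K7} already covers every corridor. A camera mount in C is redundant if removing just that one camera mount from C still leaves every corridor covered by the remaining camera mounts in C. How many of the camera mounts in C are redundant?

Drop K2: Z8, Z4 uncovered — not redundant.
Drop K3: the rest still cover every corridor — redundant.
Drop K4: Z3 uncovered — not redundant.
Drop K6: the rest still cover every corridor — redundant.
Drop K7: Z13 uncovered — not redundant.
2 redundant: K3, K6.

2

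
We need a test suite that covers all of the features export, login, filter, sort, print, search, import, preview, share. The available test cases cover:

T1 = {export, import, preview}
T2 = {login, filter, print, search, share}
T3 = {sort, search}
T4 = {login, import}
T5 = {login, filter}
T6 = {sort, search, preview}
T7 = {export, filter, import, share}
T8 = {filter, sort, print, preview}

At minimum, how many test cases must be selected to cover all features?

T1, T2, T3 together cover {export, login, filter, sort, print, search, import, preview, share} — every feature.
No 2 of the 8 test cases cover everything (all 28 pairs fall short), so 3 is minimum.

3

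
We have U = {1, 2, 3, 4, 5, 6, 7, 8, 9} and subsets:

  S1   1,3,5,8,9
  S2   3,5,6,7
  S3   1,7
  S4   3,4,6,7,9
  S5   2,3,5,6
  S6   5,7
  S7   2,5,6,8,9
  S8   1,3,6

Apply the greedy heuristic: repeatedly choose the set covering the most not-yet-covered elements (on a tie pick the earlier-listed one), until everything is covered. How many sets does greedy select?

3

Pick 1: S1 covers 5 new elements (1, 3, 5, 8, 9).
Pick 2: S4 covers 3 new elements (4, 6, 7).
Pick 3: S5 covers 1 new elements (2).
Greedy uses 3 sets.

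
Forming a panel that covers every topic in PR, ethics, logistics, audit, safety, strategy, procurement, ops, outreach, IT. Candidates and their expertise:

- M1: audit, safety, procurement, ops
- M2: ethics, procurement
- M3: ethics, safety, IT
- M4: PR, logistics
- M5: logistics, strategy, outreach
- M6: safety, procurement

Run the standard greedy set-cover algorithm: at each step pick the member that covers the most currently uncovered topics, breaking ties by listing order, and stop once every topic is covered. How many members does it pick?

4

Pick 1: M1 covers 4 new topics (audit, safety, procurement, ops).
Pick 2: M5 covers 3 new topics (logistics, strategy, outreach).
Pick 3: M3 covers 2 new topics (ethics, IT).
Pick 4: M4 covers 1 new topics (PR).
Greedy uses 4 members.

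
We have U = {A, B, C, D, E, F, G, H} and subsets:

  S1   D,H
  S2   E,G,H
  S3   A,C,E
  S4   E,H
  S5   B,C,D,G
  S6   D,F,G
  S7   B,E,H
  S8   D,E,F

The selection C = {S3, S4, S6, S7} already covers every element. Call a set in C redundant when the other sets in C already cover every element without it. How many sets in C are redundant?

Drop S3: A, C uncovered — not redundant.
Drop S4: the rest still cover every element — redundant.
Drop S6: D, F, G uncovered — not redundant.
Drop S7: B uncovered — not redundant.
1 redundant: S4.

1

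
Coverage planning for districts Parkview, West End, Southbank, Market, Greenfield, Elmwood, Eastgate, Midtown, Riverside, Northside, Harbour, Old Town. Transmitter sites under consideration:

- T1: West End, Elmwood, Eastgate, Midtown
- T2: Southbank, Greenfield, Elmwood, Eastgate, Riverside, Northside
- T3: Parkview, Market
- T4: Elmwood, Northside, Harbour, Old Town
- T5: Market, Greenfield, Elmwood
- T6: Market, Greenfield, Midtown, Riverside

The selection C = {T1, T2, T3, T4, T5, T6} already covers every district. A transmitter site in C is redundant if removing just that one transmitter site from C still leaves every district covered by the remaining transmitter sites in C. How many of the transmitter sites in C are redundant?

Drop T1: West End uncovered — not redundant.
Drop T2: Southbank uncovered — not redundant.
Drop T3: Parkview uncovered — not redundant.
Drop T4: Harbour, Old Town uncovered — not redundant.
Drop T5: the rest still cover every district — redundant.
Drop T6: the rest still cover every district — redundant.
2 redundant: T5, T6.

2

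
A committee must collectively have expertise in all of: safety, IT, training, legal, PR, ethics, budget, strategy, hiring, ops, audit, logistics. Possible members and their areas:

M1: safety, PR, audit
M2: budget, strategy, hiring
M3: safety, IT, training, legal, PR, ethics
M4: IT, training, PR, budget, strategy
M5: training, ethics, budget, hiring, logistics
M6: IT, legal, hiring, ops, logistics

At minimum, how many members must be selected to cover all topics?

4

M1, M2, M3, M6 together cover {safety, IT, training, legal, PR, ethics, budget, strategy, hiring, ops, audit, logistics} — every topic.
No 3 of the 6 members cover everything (all 20 triples fall short), so 4 is minimum.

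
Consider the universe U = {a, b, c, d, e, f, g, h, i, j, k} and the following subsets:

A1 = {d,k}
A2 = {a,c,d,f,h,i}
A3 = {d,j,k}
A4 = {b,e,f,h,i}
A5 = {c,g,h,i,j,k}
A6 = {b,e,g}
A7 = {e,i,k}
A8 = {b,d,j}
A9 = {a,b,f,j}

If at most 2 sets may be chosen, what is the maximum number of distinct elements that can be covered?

9

Choosing A2, A5 covers {a, c, d, f, g, h, i, j, k} — 9 elements.
No choice of 2 sets does better; here b, e are left uncovered.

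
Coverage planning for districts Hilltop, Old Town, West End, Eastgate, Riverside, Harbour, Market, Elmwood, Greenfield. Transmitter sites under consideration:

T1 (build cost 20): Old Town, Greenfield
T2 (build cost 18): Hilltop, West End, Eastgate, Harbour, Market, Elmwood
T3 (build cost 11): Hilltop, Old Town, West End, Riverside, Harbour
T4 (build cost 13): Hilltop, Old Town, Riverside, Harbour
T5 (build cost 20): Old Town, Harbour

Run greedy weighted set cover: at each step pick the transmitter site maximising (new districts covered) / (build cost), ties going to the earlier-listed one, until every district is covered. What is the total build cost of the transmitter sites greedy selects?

49

Pick 1: T3 adds 5 new (Hilltop, Old Town, West End, Riverside, Harbour) at build cost 11 (ratio 5/11).
Pick 2: T2 adds 3 new (Eastgate, Market, Elmwood) at build cost 18 (ratio 3/18).
Pick 3: T1 adds 1 new (Greenfield) at build cost 20 (ratio 1/20).
Greedy total build cost: 11 + 18 + 20 = 49.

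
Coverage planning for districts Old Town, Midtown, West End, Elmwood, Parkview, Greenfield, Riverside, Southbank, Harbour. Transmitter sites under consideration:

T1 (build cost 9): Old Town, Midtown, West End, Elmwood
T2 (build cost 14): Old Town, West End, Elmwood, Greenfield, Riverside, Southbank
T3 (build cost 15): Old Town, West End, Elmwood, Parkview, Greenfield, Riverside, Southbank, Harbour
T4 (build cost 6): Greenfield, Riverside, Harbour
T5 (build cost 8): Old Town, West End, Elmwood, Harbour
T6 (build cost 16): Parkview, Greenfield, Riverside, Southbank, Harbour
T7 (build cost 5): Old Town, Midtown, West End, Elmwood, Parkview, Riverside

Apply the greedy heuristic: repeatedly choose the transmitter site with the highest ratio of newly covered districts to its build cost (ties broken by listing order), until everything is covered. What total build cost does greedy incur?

25

Pick 1: T7 adds 6 new (Old Town, Midtown, West End, Elmwood, Parkview, Riverside) at build cost 5 (ratio 6/5).
Pick 2: T4 adds 2 new (Greenfield, Harbour) at build cost 6 (ratio 2/6).
Pick 3: T2 adds 1 new (Southbank) at build cost 14 (ratio 1/14).
Greedy total build cost: 5 + 6 + 14 = 25. (The true optimum is 20, so greedy overshoots here.)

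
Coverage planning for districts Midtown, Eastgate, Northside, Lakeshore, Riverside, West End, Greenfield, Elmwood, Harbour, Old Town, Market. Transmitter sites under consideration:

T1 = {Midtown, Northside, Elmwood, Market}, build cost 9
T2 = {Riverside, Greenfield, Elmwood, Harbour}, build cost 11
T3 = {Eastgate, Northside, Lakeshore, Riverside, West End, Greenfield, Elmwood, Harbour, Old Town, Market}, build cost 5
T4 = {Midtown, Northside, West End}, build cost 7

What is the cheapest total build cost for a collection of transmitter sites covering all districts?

12

T3, T4 cover every district at build cost 5 + 7 = 12.
Any cover uses at least 2 transmitter sites; among all covering selections none totals below 12.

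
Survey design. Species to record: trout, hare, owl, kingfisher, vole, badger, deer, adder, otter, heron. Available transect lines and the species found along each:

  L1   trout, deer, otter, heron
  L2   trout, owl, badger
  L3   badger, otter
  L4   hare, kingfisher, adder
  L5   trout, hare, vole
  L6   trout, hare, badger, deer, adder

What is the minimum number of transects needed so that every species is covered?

L1, L2, L4, L5 together cover {trout, hare, owl, kingfisher, vole, badger, deer, adder, otter, heron} — every species.
No 3 of the 6 transects cover everything (all 20 triples fall short), so 4 is minimum.
Greedy (largest uncovered first) would take L6, L1, L2, L4, L5 — 5 transects — but 4 suffice.

4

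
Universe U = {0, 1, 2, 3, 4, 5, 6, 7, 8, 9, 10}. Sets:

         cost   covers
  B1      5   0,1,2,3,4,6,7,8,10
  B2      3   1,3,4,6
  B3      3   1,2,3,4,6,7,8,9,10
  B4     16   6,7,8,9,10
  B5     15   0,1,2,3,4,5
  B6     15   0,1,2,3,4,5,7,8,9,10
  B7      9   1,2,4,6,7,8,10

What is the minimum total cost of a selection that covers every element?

18

B2, B6 cover every element at cost 3 + 15 = 18.
Any cover uses at least 2 sets; among all covering selections none totals below 18.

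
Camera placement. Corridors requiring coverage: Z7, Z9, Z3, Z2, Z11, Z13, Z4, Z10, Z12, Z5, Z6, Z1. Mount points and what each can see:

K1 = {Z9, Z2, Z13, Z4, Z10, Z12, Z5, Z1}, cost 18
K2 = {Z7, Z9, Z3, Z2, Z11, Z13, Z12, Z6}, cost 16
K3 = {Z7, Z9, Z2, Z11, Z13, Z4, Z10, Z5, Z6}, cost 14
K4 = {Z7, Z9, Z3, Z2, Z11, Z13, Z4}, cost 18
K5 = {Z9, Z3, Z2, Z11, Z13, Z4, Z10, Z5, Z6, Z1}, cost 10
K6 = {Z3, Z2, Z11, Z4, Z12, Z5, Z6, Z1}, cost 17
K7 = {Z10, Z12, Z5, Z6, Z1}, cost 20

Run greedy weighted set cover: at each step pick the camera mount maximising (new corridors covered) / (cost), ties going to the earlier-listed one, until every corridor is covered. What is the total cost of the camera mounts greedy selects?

26

Pick 1: K5 adds 10 new (Z9, Z3, Z2, Z11, Z13, Z4, Z10, Z5, Z6, Z1) at cost 10 (ratio 10/10).
Pick 2: K2 adds 2 new (Z7, Z12) at cost 16 (ratio 2/16).
Greedy total cost: 10 + 16 = 26.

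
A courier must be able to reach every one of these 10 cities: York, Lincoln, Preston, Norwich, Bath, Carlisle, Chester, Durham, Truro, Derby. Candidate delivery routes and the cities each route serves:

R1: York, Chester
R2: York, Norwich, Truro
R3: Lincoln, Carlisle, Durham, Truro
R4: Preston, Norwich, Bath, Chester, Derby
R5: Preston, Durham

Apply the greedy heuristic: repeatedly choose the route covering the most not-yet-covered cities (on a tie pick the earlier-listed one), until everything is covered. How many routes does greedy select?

Pick 1: R4 covers 5 new cities (Preston, Norwich, Bath, Chester, Derby).
Pick 2: R3 covers 4 new cities (Lincoln, Carlisle, Durham, Truro).
Pick 3: R1 covers 1 new cities (York).
Greedy uses 3 routes.

3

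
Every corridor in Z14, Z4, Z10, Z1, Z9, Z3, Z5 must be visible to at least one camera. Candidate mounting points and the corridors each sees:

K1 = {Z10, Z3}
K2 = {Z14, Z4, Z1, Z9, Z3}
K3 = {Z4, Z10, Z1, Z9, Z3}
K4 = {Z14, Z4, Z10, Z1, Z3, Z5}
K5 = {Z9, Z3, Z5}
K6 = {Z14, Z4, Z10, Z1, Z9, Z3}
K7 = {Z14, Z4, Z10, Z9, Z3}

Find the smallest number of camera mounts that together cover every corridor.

K2, K4 together cover {Z14, Z4, Z10, Z1, Z9, Z3, Z5} — every corridor.
No single camera mount contains all 7 corridors, so 2 is optimal.

2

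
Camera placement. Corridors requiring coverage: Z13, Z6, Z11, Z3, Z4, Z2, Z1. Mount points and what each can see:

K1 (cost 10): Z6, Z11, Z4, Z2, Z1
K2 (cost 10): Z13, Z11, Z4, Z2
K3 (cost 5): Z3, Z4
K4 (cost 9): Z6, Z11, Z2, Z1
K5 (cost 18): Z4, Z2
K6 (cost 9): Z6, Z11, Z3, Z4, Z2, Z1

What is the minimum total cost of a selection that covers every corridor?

19

K2, K6 cover every corridor at cost 10 + 9 = 19.
Any cover uses at least 2 camera mounts; among all covering selections none totals below 19.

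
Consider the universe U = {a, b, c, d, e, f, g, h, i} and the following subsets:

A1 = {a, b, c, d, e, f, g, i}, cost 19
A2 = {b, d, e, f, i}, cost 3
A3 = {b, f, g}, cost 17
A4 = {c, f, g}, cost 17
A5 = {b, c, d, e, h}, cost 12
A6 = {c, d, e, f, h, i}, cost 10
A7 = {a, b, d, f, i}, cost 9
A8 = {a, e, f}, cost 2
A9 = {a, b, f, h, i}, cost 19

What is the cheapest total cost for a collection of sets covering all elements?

29

A1, A6 cover every element at cost 19 + 10 = 29.
Any cover uses at least 2 sets; among all covering selections none totals below 29.
Greedy by coverage-per-cost would pick A2, A8, A6, A3 for 32 — worse than the optimum 29.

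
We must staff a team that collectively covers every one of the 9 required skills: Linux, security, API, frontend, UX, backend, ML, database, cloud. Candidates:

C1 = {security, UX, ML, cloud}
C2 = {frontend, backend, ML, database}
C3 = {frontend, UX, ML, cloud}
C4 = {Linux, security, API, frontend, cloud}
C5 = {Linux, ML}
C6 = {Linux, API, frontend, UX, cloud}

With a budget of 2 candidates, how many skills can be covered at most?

Choosing C2, C4 covers {Linux, security, API, frontend, backend, ML, database, cloud} — 8 skills.
No choice of 2 candidates does better; here UX is left uncovered.

8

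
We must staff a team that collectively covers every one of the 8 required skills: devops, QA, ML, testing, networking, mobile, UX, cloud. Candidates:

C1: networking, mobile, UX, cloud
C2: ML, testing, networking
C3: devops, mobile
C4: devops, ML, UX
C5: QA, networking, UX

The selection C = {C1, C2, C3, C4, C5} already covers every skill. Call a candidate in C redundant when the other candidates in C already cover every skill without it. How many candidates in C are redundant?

2

Drop C1: cloud uncovered — not redundant.
Drop C2: testing uncovered — not redundant.
Drop C3: the rest still cover every skill — redundant.
Drop C4: the rest still cover every skill — redundant.
Drop C5: QA uncovered — not redundant.
2 redundant: C3, C4.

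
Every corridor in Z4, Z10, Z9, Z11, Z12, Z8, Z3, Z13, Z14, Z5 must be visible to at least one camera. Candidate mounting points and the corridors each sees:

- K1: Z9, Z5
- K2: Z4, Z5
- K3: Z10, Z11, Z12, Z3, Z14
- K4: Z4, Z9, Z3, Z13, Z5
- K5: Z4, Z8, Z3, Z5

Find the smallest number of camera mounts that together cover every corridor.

3

K3, K4, K5 together cover {Z4, Z10, Z9, Z11, Z12, Z8, Z3, Z13, Z14, Z5} — every corridor.
No 2 of the 5 camera mounts cover everything (all 10 pairs fall short), so 3 is minimum.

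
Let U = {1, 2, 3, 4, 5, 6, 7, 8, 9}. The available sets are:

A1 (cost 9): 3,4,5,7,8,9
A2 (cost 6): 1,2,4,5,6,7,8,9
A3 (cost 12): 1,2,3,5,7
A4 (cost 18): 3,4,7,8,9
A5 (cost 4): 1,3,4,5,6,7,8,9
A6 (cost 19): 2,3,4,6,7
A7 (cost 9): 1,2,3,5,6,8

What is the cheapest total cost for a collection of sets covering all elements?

A2, A5 cover every element at cost 6 + 4 = 10.
Any cover uses at least 2 sets; among all covering selections none totals below 10.

10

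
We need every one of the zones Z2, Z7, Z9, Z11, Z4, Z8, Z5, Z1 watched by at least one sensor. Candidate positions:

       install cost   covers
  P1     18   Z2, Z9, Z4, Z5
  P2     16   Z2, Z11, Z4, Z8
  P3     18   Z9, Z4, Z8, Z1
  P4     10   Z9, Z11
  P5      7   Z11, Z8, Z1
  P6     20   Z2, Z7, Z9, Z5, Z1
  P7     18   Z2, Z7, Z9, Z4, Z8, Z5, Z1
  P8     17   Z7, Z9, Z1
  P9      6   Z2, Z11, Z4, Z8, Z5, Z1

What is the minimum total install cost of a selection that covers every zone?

P8, P9 cover every zone at install cost 17 + 6 = 23.
Any cover uses at least 2 sensor positions; among all covering selections none totals below 23.

23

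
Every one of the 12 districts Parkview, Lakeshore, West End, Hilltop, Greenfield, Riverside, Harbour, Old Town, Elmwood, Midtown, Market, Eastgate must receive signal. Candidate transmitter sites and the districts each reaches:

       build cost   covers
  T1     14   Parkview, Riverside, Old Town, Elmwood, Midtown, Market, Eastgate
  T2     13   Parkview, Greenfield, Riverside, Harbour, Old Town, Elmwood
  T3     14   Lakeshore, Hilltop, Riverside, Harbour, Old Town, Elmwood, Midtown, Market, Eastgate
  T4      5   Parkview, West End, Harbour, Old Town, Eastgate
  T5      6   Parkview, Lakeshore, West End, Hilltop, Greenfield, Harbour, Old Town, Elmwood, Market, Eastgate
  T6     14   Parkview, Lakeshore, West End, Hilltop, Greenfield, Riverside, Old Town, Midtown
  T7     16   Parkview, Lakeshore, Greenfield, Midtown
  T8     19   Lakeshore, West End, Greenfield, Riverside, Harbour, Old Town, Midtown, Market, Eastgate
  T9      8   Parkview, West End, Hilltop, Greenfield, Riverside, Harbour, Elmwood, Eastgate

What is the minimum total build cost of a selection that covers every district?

T1, T5 cover every district at build cost 14 + 6 = 20.
Any cover uses at least 2 transmitter sites; among all covering selections none totals below 20.

20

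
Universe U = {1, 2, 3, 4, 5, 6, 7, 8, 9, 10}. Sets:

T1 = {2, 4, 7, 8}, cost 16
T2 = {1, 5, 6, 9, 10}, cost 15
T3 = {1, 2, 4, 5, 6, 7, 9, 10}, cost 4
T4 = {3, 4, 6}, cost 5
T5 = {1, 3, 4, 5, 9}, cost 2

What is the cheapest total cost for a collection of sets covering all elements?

T1, T3, T5 cover every element at cost 16 + 4 + 2 = 22.
Any cover uses at least 3 sets; among all covering selections none totals below 22.

22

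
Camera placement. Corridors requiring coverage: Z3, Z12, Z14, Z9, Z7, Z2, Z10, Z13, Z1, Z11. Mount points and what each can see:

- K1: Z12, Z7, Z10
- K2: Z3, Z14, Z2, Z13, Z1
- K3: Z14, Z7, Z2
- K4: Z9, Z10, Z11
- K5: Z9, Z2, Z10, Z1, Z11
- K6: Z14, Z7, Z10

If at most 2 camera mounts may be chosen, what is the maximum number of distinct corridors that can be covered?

8

Choosing K1, K2 covers {Z3, Z12, Z14, Z7, Z2, Z10, Z13, Z1} — 8 corridors.
No choice of 2 camera mounts does better; here Z9, Z11 are left uncovered.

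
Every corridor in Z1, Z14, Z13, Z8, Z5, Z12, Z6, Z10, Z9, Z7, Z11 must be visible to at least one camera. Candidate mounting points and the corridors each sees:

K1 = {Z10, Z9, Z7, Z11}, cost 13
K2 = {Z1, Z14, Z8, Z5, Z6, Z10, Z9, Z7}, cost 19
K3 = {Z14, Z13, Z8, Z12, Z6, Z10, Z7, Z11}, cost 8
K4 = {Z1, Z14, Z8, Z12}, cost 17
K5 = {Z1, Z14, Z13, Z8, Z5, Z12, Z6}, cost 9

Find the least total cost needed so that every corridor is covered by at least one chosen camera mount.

K1, K5 cover every corridor at cost 13 + 9 = 22.
Any cover uses at least 2 camera mounts; among all covering selections none totals below 22.
Greedy by coverage-per-cost would pick K3, K5, K1 for 30 — worse than the optimum 22.

22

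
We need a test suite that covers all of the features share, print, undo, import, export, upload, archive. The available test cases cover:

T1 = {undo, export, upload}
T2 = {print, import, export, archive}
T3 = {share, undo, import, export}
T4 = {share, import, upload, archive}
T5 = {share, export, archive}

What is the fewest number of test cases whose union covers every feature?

3

T1, T2, T3 together cover {share, print, undo, import, export, upload, archive} — every feature.
No 2 of the 5 test cases cover everything (all 10 pairs fall short), so 3 is minimum.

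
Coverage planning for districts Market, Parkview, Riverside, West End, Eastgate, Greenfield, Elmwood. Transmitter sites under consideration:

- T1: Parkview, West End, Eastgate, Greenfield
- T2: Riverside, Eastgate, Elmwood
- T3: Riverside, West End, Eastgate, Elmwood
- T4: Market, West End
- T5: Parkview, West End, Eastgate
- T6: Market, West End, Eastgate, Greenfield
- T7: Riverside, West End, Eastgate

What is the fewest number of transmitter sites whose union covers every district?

T1, T2, T4 together cover {Market, Parkview, Riverside, West End, Eastgate, Greenfield, Elmwood} — every district.
No 2 of the 7 transmitter sites cover everything (all 21 pairs fall short), so 3 is minimum.

3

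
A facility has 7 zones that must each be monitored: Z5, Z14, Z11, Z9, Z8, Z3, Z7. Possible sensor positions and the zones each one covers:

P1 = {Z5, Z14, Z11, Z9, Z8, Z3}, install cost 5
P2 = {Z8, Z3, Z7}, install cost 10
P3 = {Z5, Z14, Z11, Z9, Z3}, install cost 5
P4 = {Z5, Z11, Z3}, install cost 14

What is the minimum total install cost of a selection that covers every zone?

P1, P2 cover every zone at install cost 5 + 10 = 15.
Any cover uses at least 2 sensor positions; among all covering selections none totals below 15.

15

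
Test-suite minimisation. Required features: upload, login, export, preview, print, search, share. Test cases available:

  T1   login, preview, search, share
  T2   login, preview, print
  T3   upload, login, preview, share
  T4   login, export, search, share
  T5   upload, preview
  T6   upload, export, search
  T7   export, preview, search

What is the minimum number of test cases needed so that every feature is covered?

3

T1, T2, T6 together cover {upload, login, export, preview, print, search, share} — every feature.
No 2 of the 7 test cases cover everything (all 21 pairs fall short), so 3 is minimum.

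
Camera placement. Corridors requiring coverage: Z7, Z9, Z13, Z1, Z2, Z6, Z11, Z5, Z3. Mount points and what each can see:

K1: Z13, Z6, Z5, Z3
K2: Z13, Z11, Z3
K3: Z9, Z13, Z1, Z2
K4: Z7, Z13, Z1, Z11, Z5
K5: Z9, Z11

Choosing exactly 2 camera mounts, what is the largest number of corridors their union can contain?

Choosing K1, K3 covers {Z9, Z13, Z1, Z2, Z6, Z5, Z3} — 7 corridors.
No choice of 2 camera mounts does better; here Z7, Z11 are left uncovered.

7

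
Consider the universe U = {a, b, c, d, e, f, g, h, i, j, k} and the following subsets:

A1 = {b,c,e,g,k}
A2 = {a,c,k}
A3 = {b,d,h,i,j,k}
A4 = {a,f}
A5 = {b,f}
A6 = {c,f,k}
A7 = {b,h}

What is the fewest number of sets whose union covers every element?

A1, A3, A4 together cover {a, b, c, d, e, f, g, h, i, j, k} — every element.
No 2 of the 7 sets cover everything (all 21 pairs fall short), so 3 is minimum.

3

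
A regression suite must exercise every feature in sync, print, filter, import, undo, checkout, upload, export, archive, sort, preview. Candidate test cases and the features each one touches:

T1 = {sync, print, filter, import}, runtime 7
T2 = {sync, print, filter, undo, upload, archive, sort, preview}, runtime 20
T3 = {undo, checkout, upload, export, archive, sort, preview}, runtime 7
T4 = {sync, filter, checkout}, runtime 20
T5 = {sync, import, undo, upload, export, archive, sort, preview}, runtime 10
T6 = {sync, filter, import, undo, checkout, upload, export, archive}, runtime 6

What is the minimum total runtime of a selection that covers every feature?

14

T1, T3 cover every feature at runtime 7 + 7 = 14.
Any cover uses at least 2 test cases; among all covering selections none totals below 14.
Greedy by coverage-per-runtime would pick T6, T3, T1 for 20 — worse than the optimum 14.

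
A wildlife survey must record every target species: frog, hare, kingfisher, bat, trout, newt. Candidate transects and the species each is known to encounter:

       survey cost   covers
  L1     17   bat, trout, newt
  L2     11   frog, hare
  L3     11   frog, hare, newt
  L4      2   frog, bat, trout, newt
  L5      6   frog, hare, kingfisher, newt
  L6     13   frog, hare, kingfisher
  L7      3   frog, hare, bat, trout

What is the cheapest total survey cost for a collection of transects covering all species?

8

L4, L5 cover every species at survey cost 2 + 6 = 8.
Any cover uses at least 2 transects; among all covering selections none totals below 8.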